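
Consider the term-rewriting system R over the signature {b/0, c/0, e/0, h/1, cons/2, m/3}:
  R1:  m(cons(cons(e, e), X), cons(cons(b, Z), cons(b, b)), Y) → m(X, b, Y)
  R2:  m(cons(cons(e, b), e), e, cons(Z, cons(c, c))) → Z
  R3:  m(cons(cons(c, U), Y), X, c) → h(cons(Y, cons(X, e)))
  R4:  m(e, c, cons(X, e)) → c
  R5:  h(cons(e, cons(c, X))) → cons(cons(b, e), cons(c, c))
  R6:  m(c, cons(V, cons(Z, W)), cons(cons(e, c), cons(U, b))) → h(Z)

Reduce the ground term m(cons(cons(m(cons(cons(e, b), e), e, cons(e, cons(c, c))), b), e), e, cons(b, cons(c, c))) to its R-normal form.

1. m(cons(cons(m(cons(cons(e, b), e), e, cons(e, cons(c, c))), b), e), e, cons(b, cons(c, c)))  →  m(cons(cons(e, b), e), e, cons(b, cons(c, c)))   [R2 at 1.1.1]
2. m(cons(cons(e, b), e), e, cons(b, cons(c, c)))  →  b   [R2 at ε]

b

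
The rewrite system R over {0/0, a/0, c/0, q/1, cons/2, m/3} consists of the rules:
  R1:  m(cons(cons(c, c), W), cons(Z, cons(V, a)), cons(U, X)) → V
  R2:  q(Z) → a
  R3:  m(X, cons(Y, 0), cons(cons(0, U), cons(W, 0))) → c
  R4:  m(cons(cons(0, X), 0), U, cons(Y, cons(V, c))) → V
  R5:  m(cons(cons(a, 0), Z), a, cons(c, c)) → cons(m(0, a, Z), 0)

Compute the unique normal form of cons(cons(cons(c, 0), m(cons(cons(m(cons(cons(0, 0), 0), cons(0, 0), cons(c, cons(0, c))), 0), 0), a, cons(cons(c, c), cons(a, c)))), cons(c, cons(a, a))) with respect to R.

cons(cons(cons(c, 0), a), cons(c, cons(a, a)))

1. cons(cons(cons(c, 0), m(cons(cons(m(cons(cons(0, 0), 0), cons(0, 0), cons(c, cons(0, c))), 0), 0), a, cons(cons(c, c), cons(a, c)))), cons(c, cons(a, a)))  →  cons(cons(cons(c, 0), m(cons(cons(0, 0), 0), a, cons(cons(c, c), cons(a, c)))), cons(c, cons(a, a)))   [R4 at 1.2.1.1.1]
2. cons(cons(cons(c, 0), m(cons(cons(0, 0), 0), a, cons(cons(c, c), cons(a, c)))), cons(c, cons(a, a)))  →  cons(cons(cons(c, 0), a), cons(c, cons(a, a)))   [R4 at 1.2]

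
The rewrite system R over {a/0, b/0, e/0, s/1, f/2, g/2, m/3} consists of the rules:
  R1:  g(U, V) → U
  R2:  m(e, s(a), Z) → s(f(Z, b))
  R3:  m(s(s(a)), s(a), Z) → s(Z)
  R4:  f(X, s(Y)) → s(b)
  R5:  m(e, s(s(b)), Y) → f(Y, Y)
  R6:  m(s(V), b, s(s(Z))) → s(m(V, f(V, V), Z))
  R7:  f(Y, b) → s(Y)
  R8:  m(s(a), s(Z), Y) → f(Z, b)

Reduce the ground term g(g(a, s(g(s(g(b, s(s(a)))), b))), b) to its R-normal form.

1. g(g(a, s(g(s(g(b, s(s(a)))), b))), b)  →  g(a, s(g(s(g(b, s(s(a)))), b)))   [R1 at ε]
2. g(a, s(g(s(g(b, s(s(a)))), b)))  →  a   [R1 at ε]

a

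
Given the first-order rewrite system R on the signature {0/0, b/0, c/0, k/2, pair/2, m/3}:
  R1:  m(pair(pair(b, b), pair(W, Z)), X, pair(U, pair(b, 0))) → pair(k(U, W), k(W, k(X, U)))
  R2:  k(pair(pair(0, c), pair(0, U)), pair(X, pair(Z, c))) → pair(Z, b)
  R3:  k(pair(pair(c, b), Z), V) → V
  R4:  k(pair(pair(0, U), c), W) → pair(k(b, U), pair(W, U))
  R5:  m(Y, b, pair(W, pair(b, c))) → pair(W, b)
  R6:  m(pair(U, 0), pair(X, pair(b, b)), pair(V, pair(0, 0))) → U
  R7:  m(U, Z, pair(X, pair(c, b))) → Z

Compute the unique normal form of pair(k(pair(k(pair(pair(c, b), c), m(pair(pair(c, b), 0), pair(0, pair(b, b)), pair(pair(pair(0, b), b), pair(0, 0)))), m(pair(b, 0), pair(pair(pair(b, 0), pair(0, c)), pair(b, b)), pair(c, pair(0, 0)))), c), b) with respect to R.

1. pair(k(pair(k(pair(pair(c, b), c), m(pair(pair(c, b), 0), pair(0, pair(b, b)), pair(pair(pair(0, b), b), pair(0, 0)))), m(pair(b, 0), pair(pair(pair(b, 0), pair(0, c)), pair(b, b)), pair(c, pair(0, 0)))), c), b)  →  pair(k(pair(m(pair(pair(c, b), 0), pair(0, pair(b, b)), pair(pair(pair(0, b), b), pair(0, 0))), m(pair(b, 0), pair(pair(pair(b, 0), pair(0, c)), pair(b, b)), pair(c, pair(0, 0)))), c), b)   [R3 at 1.1.1]
2. pair(k(pair(m(pair(pair(c, b), 0), pair(0, pair(b, b)), pair(pair(pair(0, b), b), pair(0, 0))), m(pair(b, 0), pair(pair(pair(b, 0), pair(0, c)), pair(b, b)), pair(c, pair(0, 0)))), c), b)  →  pair(k(pair(pair(c, b), m(pair(b, 0), pair(pair(pair(b, 0), pair(0, c)), pair(b, b)), pair(c, pair(0, 0)))), c), b)   [R6 at 1.1.1]
3. pair(k(pair(pair(c, b), m(pair(b, 0), pair(pair(pair(b, 0), pair(0, c)), pair(b, b)), pair(c, pair(0, 0)))), c), b)  →  pair(c, b)   [R3 at 1]

pair(c, b)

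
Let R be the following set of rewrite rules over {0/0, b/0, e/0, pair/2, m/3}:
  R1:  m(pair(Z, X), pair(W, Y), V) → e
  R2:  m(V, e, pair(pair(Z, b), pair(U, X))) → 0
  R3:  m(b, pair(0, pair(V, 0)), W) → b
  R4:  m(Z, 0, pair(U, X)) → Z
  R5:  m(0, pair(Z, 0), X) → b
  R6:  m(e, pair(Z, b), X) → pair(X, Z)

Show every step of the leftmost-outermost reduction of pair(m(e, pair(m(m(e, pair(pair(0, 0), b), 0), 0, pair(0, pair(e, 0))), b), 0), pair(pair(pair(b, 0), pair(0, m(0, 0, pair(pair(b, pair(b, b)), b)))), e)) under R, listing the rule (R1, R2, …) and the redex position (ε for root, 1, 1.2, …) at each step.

pair(pair(0, pair(0, pair(0, 0))), pair(pair(pair(b, 0), pair(0, 0)), e))

1. pair(m(e, pair(m(m(e, pair(pair(0, 0), b), 0), 0, pair(0, pair(e, 0))), b), 0), pair(pair(pair(b, 0), pair(0, m(0, 0, pair(pair(b, pair(b, b)), b)))), e))  →  pair(pair(0, m(m(e, pair(pair(0, 0), b), 0), 0, pair(0, pair(e, 0)))), pair(pair(pair(b, 0), pair(0, m(0, 0, pair(pair(b, pair(b, b)), b)))), e))   [R6 at 1]
2. pair(pair(0, m(m(e, pair(pair(0, 0), b), 0), 0, pair(0, pair(e, 0)))), pair(pair(pair(b, 0), pair(0, m(0, 0, pair(pair(b, pair(b, b)), b)))), e))  →  pair(pair(0, m(e, pair(pair(0, 0), b), 0)), pair(pair(pair(b, 0), pair(0, m(0, 0, pair(pair(b, pair(b, b)), b)))), e))   [R4 at 1.2]
3. pair(pair(0, m(e, pair(pair(0, 0), b), 0)), pair(pair(pair(b, 0), pair(0, m(0, 0, pair(pair(b, pair(b, b)), b)))), e))  →  pair(pair(0, pair(0, pair(0, 0))), pair(pair(pair(b, 0), pair(0, m(0, 0, pair(pair(b, pair(b, b)), b)))), e))   [R6 at 1.2]
4. pair(pair(0, pair(0, pair(0, 0))), pair(pair(pair(b, 0), pair(0, m(0, 0, pair(pair(b, pair(b, b)), b)))), e))  →  pair(pair(0, pair(0, pair(0, 0))), pair(pair(pair(b, 0), pair(0, 0)), e))   [R4 at 2.1.2.2]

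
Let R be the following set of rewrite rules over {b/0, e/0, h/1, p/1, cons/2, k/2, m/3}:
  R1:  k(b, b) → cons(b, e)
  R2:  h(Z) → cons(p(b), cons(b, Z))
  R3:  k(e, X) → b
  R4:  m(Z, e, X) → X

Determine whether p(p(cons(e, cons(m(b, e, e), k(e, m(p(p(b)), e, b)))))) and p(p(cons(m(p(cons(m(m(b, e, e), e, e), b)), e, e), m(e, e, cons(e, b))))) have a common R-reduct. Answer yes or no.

yes — NF(t₁) = p(p(cons(e, cons(e, b)))), NF(t₂) = p(p(cons(e, cons(e, b))))

Reduce t₁ = p(p(cons(e, cons(m(b, e, e), k(e, m(p(p(b)), e, b)))))):
1. p(p(cons(e, cons(m(b, e, e), k(e, m(p(p(b)), e, b))))))  →  p(p(cons(e, cons(e, k(e, m(p(p(b)), e, b))))))   [R4 at 1.1.2.1]
2. p(p(cons(e, cons(e, k(e, m(p(p(b)), e, b))))))  →  p(p(cons(e, cons(e, b))))   [R3 at 1.1.2.2]

Reduce t₂ = p(p(cons(m(p(cons(m(m(b, e, e), e, e), b)), e, e), m(e, e, cons(e, b))))):
1. p(p(cons(m(p(cons(m(m(b, e, e), e, e), b)), e, e), m(e, e, cons(e, b)))))  →  p(p(cons(e, m(e, e, cons(e, b)))))   [R4 at 1.1.1]
2. p(p(cons(e, m(e, e, cons(e, b)))))  →  p(p(cons(e, cons(e, b))))   [R4 at 1.1.2]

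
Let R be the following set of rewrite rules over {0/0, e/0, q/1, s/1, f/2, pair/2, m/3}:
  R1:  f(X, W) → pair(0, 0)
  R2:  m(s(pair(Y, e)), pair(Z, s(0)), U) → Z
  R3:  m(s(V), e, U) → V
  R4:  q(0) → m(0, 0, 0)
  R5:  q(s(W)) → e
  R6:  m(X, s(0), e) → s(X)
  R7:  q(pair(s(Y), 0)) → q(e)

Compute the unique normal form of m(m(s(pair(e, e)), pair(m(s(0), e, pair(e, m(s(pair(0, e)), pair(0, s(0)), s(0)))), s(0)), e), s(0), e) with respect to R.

1. m(m(s(pair(e, e)), pair(m(s(0), e, pair(e, m(s(pair(0, e)), pair(0, s(0)), s(0)))), s(0)), e), s(0), e)  →  s(m(s(pair(e, e)), pair(m(s(0), e, pair(e, m(s(pair(0, e)), pair(0, s(0)), s(0)))), s(0)), e))   [R6 at ε]
2. s(m(s(pair(e, e)), pair(m(s(0), e, pair(e, m(s(pair(0, e)), pair(0, s(0)), s(0)))), s(0)), e))  →  s(m(s(0), e, pair(e, m(s(pair(0, e)), pair(0, s(0)), s(0)))))   [R2 at 1]
3. s(m(s(0), e, pair(e, m(s(pair(0, e)), pair(0, s(0)), s(0)))))  →  s(0)   [R3 at 1]

s(0)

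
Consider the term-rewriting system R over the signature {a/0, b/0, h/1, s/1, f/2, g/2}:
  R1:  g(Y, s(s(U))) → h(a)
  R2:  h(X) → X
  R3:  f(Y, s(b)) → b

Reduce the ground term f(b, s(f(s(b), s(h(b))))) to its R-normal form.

1. f(b, s(f(s(b), s(h(b)))))  →  f(b, s(f(s(b), s(b))))   [R2 at 2.1.2.1]
2. f(b, s(f(s(b), s(b))))  →  f(b, s(b))   [R3 at 2.1]
3. f(b, s(b))  →  b   [R3 at ε]

b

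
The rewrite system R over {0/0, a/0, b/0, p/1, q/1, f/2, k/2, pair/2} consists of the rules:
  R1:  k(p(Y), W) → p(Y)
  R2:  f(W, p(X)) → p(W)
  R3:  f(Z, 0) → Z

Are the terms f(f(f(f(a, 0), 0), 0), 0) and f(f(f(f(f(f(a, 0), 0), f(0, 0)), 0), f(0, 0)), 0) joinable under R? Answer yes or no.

Reduce t₁ = f(f(f(f(a, 0), 0), 0), 0):
1. f(f(f(f(a, 0), 0), 0), 0)  →  f(f(f(a, 0), 0), 0)   [R3 at ε]
2. f(f(f(a, 0), 0), 0)  →  f(f(a, 0), 0)   [R3 at ε]
3. f(f(a, 0), 0)  →  f(a, 0)   [R3 at ε]
4. f(a, 0)  →  a   [R3 at ε]

Reduce t₂ = f(f(f(f(f(f(a, 0), 0), f(0, 0)), 0), f(0, 0)), 0):
1. f(f(f(f(f(f(a, 0), 0), f(0, 0)), 0), f(0, 0)), 0)  →  f(f(f(f(f(a, 0), 0), f(0, 0)), 0), f(0, 0))   [R3 at ε]
2. f(f(f(f(f(a, 0), 0), f(0, 0)), 0), f(0, 0))  →  f(f(f(f(a, 0), 0), f(0, 0)), f(0, 0))   [R3 at 1]
3. f(f(f(f(a, 0), 0), f(0, 0)), f(0, 0))  →  f(f(f(a, 0), f(0, 0)), f(0, 0))   [R3 at 1.1]
4. f(f(f(a, 0), f(0, 0)), f(0, 0))  →  f(f(a, f(0, 0)), f(0, 0))   [R3 at 1.1]
5. f(f(a, f(0, 0)), f(0, 0))  →  f(f(a, 0), f(0, 0))   [R3 at 1.2]
6. f(f(a, 0), f(0, 0))  →  f(a, f(0, 0))   [R3 at 1]
7. f(a, f(0, 0))  →  f(a, 0)   [R3 at 2]
8. f(a, 0)  →  a   [R3 at ε]

yes — NF(t₁) = a, NF(t₂) = a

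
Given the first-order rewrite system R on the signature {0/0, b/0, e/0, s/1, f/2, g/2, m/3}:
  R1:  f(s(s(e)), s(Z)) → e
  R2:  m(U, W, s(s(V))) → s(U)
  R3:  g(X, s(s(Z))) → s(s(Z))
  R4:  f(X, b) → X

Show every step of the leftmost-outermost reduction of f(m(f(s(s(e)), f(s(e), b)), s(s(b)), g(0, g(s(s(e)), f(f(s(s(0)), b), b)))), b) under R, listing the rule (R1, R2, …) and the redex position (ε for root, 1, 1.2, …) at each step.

1. f(m(f(s(s(e)), f(s(e), b)), s(s(b)), g(0, g(s(s(e)), f(f(s(s(0)), b), b)))), b)  →  m(f(s(s(e)), f(s(e), b)), s(s(b)), g(0, g(s(s(e)), f(f(s(s(0)), b), b))))   [R4 at ε]
2. m(f(s(s(e)), f(s(e), b)), s(s(b)), g(0, g(s(s(e)), f(f(s(s(0)), b), b))))  →  m(f(s(s(e)), s(e)), s(s(b)), g(0, g(s(s(e)), f(f(s(s(0)), b), b))))   [R4 at 1.2]
3. m(f(s(s(e)), s(e)), s(s(b)), g(0, g(s(s(e)), f(f(s(s(0)), b), b))))  →  m(e, s(s(b)), g(0, g(s(s(e)), f(f(s(s(0)), b), b))))   [R1 at 1]
4. m(e, s(s(b)), g(0, g(s(s(e)), f(f(s(s(0)), b), b))))  →  m(e, s(s(b)), g(0, g(s(s(e)), f(s(s(0)), b))))   [R4 at 3.2.2]
5. m(e, s(s(b)), g(0, g(s(s(e)), f(s(s(0)), b))))  →  m(e, s(s(b)), g(0, g(s(s(e)), s(s(0)))))   [R4 at 3.2.2]
6. m(e, s(s(b)), g(0, g(s(s(e)), s(s(0)))))  →  m(e, s(s(b)), g(0, s(s(0))))   [R3 at 3.2]
7. m(e, s(s(b)), g(0, s(s(0))))  →  m(e, s(s(b)), s(s(0)))   [R3 at 3]
8. m(e, s(s(b)), s(s(0)))  →  s(e)   [R2 at ε]

s(e)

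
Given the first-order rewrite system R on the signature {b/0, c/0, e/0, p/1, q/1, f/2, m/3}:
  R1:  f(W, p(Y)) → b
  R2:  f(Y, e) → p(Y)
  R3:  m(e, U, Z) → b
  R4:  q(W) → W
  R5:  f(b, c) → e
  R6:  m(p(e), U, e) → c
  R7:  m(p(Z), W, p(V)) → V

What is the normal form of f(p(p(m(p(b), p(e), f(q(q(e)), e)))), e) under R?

1. f(p(p(m(p(b), p(e), f(q(q(e)), e)))), e)  →  p(p(p(m(p(b), p(e), f(q(q(e)), e)))))   [R2 at ε]
2. p(p(p(m(p(b), p(e), f(q(q(e)), e)))))  →  p(p(p(m(p(b), p(e), p(q(q(e)))))))   [R2 at 1.1.1.3]
3. p(p(p(m(p(b), p(e), p(q(q(e)))))))  →  p(p(p(q(q(e)))))   [R7 at 1.1.1]
4. p(p(p(q(q(e)))))  →  p(p(p(q(e))))   [R4 at 1.1.1]
5. p(p(p(q(e))))  →  p(p(p(e)))   [R4 at 1.1.1]

p(p(p(e)))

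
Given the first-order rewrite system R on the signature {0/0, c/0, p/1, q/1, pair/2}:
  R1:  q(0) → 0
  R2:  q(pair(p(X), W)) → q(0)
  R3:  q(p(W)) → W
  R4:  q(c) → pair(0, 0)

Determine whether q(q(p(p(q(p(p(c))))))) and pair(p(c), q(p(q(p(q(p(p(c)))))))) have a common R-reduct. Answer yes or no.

no — NF(t₁) = p(c), NF(t₂) = pair(p(c), p(c))

Reduce t₁ = q(q(p(p(q(p(p(c))))))):
1. q(q(p(p(q(p(p(c)))))))  →  q(p(q(p(p(c)))))   [R3 at 1]
2. q(p(q(p(p(c)))))  →  q(p(p(c)))   [R3 at ε]
3. q(p(p(c)))  →  p(c)   [R3 at ε]

Reduce t₂ = pair(p(c), q(p(q(p(q(p(p(c)))))))):
1. pair(p(c), q(p(q(p(q(p(p(c))))))))  →  pair(p(c), q(p(q(p(p(c))))))   [R3 at 2]
2. pair(p(c), q(p(q(p(p(c))))))  →  pair(p(c), q(p(p(c))))   [R3 at 2]
3. pair(p(c), q(p(p(c))))  →  pair(p(c), p(c))   [R3 at 2]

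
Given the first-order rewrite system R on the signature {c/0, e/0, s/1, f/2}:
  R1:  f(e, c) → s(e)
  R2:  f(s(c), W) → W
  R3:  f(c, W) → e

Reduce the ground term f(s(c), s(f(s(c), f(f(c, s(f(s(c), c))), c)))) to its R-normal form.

1. f(s(c), s(f(s(c), f(f(c, s(f(s(c), c))), c))))  →  s(f(s(c), f(f(c, s(f(s(c), c))), c)))   [R2 at ε]
2. s(f(s(c), f(f(c, s(f(s(c), c))), c)))  →  s(f(f(c, s(f(s(c), c))), c))   [R2 at 1]
3. s(f(f(c, s(f(s(c), c))), c))  →  s(f(e, c))   [R3 at 1.1]
4. s(f(e, c))  →  s(s(e))   [R1 at 1]

s(s(e))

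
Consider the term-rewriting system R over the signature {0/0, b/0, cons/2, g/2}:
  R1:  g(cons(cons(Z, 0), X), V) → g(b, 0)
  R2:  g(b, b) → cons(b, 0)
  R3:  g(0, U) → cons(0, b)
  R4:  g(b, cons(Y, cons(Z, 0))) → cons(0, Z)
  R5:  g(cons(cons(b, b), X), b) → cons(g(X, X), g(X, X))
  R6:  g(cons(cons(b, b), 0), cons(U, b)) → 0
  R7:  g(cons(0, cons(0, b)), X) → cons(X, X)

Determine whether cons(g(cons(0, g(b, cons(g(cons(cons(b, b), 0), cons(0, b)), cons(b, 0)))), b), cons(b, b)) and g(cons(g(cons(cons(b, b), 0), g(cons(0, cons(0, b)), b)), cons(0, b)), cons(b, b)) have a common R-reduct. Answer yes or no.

yes — NF(t₁) = cons(cons(b, b), cons(b, b)), NF(t₂) = cons(cons(b, b), cons(b, b))

Reduce t₁ = cons(g(cons(0, g(b, cons(g(cons(cons(b, b), 0), cons(0, b)), cons(b, 0)))), b), cons(b, b)):
1. cons(g(cons(0, g(b, cons(g(cons(cons(b, b), 0), cons(0, b)), cons(b, 0)))), b), cons(b, b))  →  cons(g(cons(0, cons(0, b)), b), cons(b, b))   [R4 at 1.1.2]
2. cons(g(cons(0, cons(0, b)), b), cons(b, b))  →  cons(cons(b, b), cons(b, b))   [R7 at 1]

Reduce t₂ = g(cons(g(cons(cons(b, b), 0), g(cons(0, cons(0, b)), b)), cons(0, b)), cons(b, b)):
1. g(cons(g(cons(cons(b, b), 0), g(cons(0, cons(0, b)), b)), cons(0, b)), cons(b, b))  →  g(cons(g(cons(cons(b, b), 0), cons(b, b)), cons(0, b)), cons(b, b))   [R7 at 1.1.2]
2. g(cons(g(cons(cons(b, b), 0), cons(b, b)), cons(0, b)), cons(b, b))  →  g(cons(0, cons(0, b)), cons(b, b))   [R6 at 1.1]
3. g(cons(0, cons(0, b)), cons(b, b))  →  cons(cons(b, b), cons(b, b))   [R7 at ε]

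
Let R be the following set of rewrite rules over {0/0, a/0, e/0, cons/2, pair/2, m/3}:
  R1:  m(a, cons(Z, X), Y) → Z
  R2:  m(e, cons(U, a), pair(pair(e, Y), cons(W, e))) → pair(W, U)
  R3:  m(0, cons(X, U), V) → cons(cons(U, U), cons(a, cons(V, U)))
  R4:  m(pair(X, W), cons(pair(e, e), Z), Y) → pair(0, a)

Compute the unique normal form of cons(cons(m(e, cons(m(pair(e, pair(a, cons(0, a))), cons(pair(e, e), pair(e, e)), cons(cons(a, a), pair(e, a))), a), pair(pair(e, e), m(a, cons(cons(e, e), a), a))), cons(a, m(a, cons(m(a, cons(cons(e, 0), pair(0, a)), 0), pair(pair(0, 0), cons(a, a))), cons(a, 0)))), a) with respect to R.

cons(cons(pair(e, pair(0, a)), cons(a, cons(e, 0))), a)

1. cons(cons(m(e, cons(m(pair(e, pair(a, cons(0, a))), cons(pair(e, e), pair(e, e)), cons(cons(a, a), pair(e, a))), a), pair(pair(e, e), m(a, cons(cons(e, e), a), a))), cons(a, m(a, cons(m(a, cons(cons(e, 0), pair(0, a)), 0), pair(pair(0, 0), cons(a, a))), cons(a, 0)))), a)  →  cons(cons(m(e, cons(pair(0, a), a), pair(pair(e, e), m(a, cons(cons(e, e), a), a))), cons(a, m(a, cons(m(a, cons(cons(e, 0), pair(0, a)), 0), pair(pair(0, 0), cons(a, a))), cons(a, 0)))), a)   [R4 at 1.1.2.1]
2. cons(cons(m(e, cons(pair(0, a), a), pair(pair(e, e), m(a, cons(cons(e, e), a), a))), cons(a, m(a, cons(m(a, cons(cons(e, 0), pair(0, a)), 0), pair(pair(0, 0), cons(a, a))), cons(a, 0)))), a)  →  cons(cons(m(e, cons(pair(0, a), a), pair(pair(e, e), cons(e, e))), cons(a, m(a, cons(m(a, cons(cons(e, 0), pair(0, a)), 0), pair(pair(0, 0), cons(a, a))), cons(a, 0)))), a)   [R1 at 1.1.3.2]
3. cons(cons(m(e, cons(pair(0, a), a), pair(pair(e, e), cons(e, e))), cons(a, m(a, cons(m(a, cons(cons(e, 0), pair(0, a)), 0), pair(pair(0, 0), cons(a, a))), cons(a, 0)))), a)  →  cons(cons(pair(e, pair(0, a)), cons(a, m(a, cons(m(a, cons(cons(e, 0), pair(0, a)), 0), pair(pair(0, 0), cons(a, a))), cons(a, 0)))), a)   [R2 at 1.1]
4. cons(cons(pair(e, pair(0, a)), cons(a, m(a, cons(m(a, cons(cons(e, 0), pair(0, a)), 0), pair(pair(0, 0), cons(a, a))), cons(a, 0)))), a)  →  cons(cons(pair(e, pair(0, a)), cons(a, m(a, cons(cons(e, 0), pair(0, a)), 0))), a)   [R1 at 1.2.2]
5. cons(cons(pair(e, pair(0, a)), cons(a, m(a, cons(cons(e, 0), pair(0, a)), 0))), a)  →  cons(cons(pair(e, pair(0, a)), cons(a, cons(e, 0))), a)   [R1 at 1.2.2]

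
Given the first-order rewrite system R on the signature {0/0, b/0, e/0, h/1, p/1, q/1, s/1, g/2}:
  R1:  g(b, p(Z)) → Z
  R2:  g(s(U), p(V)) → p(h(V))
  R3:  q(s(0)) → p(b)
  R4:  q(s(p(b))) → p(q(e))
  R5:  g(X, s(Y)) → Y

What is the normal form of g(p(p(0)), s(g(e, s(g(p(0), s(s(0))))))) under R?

1. g(p(p(0)), s(g(e, s(g(p(0), s(s(0)))))))  →  g(e, s(g(p(0), s(s(0)))))   [R5 at ε]
2. g(e, s(g(p(0), s(s(0)))))  →  g(p(0), s(s(0)))   [R5 at ε]
3. g(p(0), s(s(0)))  →  s(0)   [R5 at ε]

s(0)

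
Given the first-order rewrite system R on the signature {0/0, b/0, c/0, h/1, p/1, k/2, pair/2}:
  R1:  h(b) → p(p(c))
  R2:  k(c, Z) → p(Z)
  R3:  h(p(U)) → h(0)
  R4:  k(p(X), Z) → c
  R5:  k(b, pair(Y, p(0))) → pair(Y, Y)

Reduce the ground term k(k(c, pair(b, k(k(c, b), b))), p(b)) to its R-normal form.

c

1. k(k(c, pair(b, k(k(c, b), b))), p(b))  →  k(p(pair(b, k(k(c, b), b))), p(b))   [R2 at 1]
2. k(p(pair(b, k(k(c, b), b))), p(b))  →  c   [R4 at ε]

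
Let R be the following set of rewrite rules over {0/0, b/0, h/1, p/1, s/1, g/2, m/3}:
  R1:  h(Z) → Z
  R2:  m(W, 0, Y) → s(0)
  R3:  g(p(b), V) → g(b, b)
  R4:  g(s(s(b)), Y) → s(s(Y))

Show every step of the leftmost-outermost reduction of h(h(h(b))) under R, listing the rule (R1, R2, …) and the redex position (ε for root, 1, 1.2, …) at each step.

1. h(h(h(b)))  →  h(h(b))   [R1 at ε]
2. h(h(b))  →  h(b)   [R1 at ε]
3. h(b)  →  b   [R1 at ε]

b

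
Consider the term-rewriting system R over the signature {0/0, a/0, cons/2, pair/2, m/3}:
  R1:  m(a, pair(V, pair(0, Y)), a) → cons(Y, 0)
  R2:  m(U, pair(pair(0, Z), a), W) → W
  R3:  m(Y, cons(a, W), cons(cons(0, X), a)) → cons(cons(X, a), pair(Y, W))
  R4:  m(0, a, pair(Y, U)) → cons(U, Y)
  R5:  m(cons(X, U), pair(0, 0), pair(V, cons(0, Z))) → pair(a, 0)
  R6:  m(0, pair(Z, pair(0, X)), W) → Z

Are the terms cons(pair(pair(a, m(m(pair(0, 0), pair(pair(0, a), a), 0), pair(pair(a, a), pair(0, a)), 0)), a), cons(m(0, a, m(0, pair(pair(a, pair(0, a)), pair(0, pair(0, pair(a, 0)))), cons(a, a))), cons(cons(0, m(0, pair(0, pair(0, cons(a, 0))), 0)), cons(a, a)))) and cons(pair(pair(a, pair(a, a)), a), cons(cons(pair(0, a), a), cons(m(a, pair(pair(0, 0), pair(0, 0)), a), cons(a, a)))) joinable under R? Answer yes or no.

Reduce t₁ = cons(pair(pair(a, m(m(pair(0, 0), pair(pair(0, a), a), 0), pair(pair(a, a), pair(0, a)), 0)), a), cons(m(0, a, m(0, pair(pair(a, pair(0, a)), pair(0, pair(0, pair(a, 0)))), cons(a, a))), cons(cons(0, m(0, pair(0, pair(0, cons(a, 0))), 0)), cons(a, a)))):
1. cons(pair(pair(a, m(m(pair(0, 0), pair(pair(0, a), a), 0), pair(pair(a, a), pair(0, a)), 0)), a), cons(m(0, a, m(0, pair(pair(a, pair(0, a)), pair(0, pair(0, pair(a, 0)))), cons(a, a))), cons(cons(0, m(0, pair(0, pair(0, cons(a, 0))), 0)), cons(a, a))))  →  cons(pair(pair(a, m(0, pair(pair(a, a), pair(0, a)), 0)), a), cons(m(0, a, m(0, pair(pair(a, pair(0, a)), pair(0, pair(0, pair(a, 0)))), cons(a, a))), cons(cons(0, m(0, pair(0, pair(0, cons(a, 0))), 0)), cons(a, a))))   [R2 at 1.1.2.1]
2. cons(pair(pair(a, m(0, pair(pair(a, a), pair(0, a)), 0)), a), cons(m(0, a, m(0, pair(pair(a, pair(0, a)), pair(0, pair(0, pair(a, 0)))), cons(a, a))), cons(cons(0, m(0, pair(0, pair(0, cons(a, 0))), 0)), cons(a, a))))  →  cons(pair(pair(a, pair(a, a)), a), cons(m(0, a, m(0, pair(pair(a, pair(0, a)), pair(0, pair(0, pair(a, 0)))), cons(a, a))), cons(cons(0, m(0, pair(0, pair(0, cons(a, 0))), 0)), cons(a, a))))   [R6 at 1.1.2]
3. cons(pair(pair(a, pair(a, a)), a), cons(m(0, a, m(0, pair(pair(a, pair(0, a)), pair(0, pair(0, pair(a, 0)))), cons(a, a))), cons(cons(0, m(0, pair(0, pair(0, cons(a, 0))), 0)), cons(a, a))))  →  cons(pair(pair(a, pair(a, a)), a), cons(m(0, a, pair(a, pair(0, a))), cons(cons(0, m(0, pair(0, pair(0, cons(a, 0))), 0)), cons(a, a))))   [R6 at 2.1.3]
4. cons(pair(pair(a, pair(a, a)), a), cons(m(0, a, pair(a, pair(0, a))), cons(cons(0, m(0, pair(0, pair(0, cons(a, 0))), 0)), cons(a, a))))  →  cons(pair(pair(a, pair(a, a)), a), cons(cons(pair(0, a), a), cons(cons(0, m(0, pair(0, pair(0, cons(a, 0))), 0)), cons(a, a))))   [R4 at 2.1]
5. cons(pair(pair(a, pair(a, a)), a), cons(cons(pair(0, a), a), cons(cons(0, m(0, pair(0, pair(0, cons(a, 0))), 0)), cons(a, a))))  →  cons(pair(pair(a, pair(a, a)), a), cons(cons(pair(0, a), a), cons(cons(0, 0), cons(a, a))))   [R6 at 2.2.1.2]

Reduce t₂ = cons(pair(pair(a, pair(a, a)), a), cons(cons(pair(0, a), a), cons(m(a, pair(pair(0, 0), pair(0, 0)), a), cons(a, a)))):
1. cons(pair(pair(a, pair(a, a)), a), cons(cons(pair(0, a), a), cons(m(a, pair(pair(0, 0), pair(0, 0)), a), cons(a, a))))  →  cons(pair(pair(a, pair(a, a)), a), cons(cons(pair(0, a), a), cons(cons(0, 0), cons(a, a))))   [R1 at 2.2.1]

yes — NF(t₁) = cons(pair(pair(a, pair(a, a)), a), cons(cons(pair(0, a), a), cons(cons(0, 0), cons(a, a)))), NF(t₂) = cons(pair(pair(a, pair(a, a)), a), cons(cons(pair(0, a), a), cons(cons(0, 0), cons(a, a))))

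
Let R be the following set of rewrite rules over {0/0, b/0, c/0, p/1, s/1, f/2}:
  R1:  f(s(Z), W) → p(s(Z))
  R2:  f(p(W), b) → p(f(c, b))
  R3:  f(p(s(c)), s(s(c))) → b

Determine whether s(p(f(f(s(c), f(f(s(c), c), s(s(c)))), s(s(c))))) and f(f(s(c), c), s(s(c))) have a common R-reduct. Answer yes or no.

no — NF(t₁) = s(p(b)), NF(t₂) = b

Reduce t₁ = s(p(f(f(s(c), f(f(s(c), c), s(s(c)))), s(s(c))))):
1. s(p(f(f(s(c), f(f(s(c), c), s(s(c)))), s(s(c)))))  →  s(p(f(p(s(c)), s(s(c)))))   [R1 at 1.1.1]
2. s(p(f(p(s(c)), s(s(c)))))  →  s(p(b))   [R3 at 1.1]

Reduce t₂ = f(f(s(c), c), s(s(c))):
1. f(f(s(c), c), s(s(c)))  →  f(p(s(c)), s(s(c)))   [R1 at 1]
2. f(p(s(c)), s(s(c)))  →  b   [R3 at ε]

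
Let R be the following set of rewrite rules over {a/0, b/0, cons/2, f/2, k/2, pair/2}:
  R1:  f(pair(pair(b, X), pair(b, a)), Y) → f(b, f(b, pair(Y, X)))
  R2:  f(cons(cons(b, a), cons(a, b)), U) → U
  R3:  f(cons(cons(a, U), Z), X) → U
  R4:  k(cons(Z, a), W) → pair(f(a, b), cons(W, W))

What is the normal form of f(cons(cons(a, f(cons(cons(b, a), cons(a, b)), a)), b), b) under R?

1. f(cons(cons(a, f(cons(cons(b, a), cons(a, b)), a)), b), b)  →  f(cons(cons(b, a), cons(a, b)), a)   [R3 at ε]
2. f(cons(cons(b, a), cons(a, b)), a)  →  a   [R2 at ε]

a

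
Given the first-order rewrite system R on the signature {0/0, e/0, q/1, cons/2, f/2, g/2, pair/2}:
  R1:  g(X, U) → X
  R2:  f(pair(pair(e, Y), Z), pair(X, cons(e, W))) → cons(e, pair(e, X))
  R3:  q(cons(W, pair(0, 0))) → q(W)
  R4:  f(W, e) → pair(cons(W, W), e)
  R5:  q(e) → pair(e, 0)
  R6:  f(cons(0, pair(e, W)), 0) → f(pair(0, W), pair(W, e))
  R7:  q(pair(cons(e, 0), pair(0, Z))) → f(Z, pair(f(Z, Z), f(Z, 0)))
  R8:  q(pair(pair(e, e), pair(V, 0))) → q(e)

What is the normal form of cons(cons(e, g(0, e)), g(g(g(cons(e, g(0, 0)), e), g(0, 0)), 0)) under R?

1. cons(cons(e, g(0, e)), g(g(g(cons(e, g(0, 0)), e), g(0, 0)), 0))  →  cons(cons(e, 0), g(g(g(cons(e, g(0, 0)), e), g(0, 0)), 0))   [R1 at 1.2]
2. cons(cons(e, 0), g(g(g(cons(e, g(0, 0)), e), g(0, 0)), 0))  →  cons(cons(e, 0), g(g(cons(e, g(0, 0)), e), g(0, 0)))   [R1 at 2]
3. cons(cons(e, 0), g(g(cons(e, g(0, 0)), e), g(0, 0)))  →  cons(cons(e, 0), g(cons(e, g(0, 0)), e))   [R1 at 2]
4. cons(cons(e, 0), g(cons(e, g(0, 0)), e))  →  cons(cons(e, 0), cons(e, g(0, 0)))   [R1 at 2]
5. cons(cons(e, 0), cons(e, g(0, 0)))  →  cons(cons(e, 0), cons(e, 0))   [R1 at 2.2]

cons(cons(e, 0), cons(e, 0))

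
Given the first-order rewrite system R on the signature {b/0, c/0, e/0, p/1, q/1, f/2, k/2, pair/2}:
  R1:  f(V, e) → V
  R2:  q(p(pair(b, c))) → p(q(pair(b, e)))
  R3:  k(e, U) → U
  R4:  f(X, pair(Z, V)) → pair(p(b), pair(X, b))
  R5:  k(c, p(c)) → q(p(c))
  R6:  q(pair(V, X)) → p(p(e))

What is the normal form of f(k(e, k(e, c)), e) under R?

1. f(k(e, k(e, c)), e)  →  k(e, k(e, c))   [R1 at ε]
2. k(e, k(e, c))  →  k(e, c)   [R3 at ε]
3. k(e, c)  →  c   [R3 at ε]

c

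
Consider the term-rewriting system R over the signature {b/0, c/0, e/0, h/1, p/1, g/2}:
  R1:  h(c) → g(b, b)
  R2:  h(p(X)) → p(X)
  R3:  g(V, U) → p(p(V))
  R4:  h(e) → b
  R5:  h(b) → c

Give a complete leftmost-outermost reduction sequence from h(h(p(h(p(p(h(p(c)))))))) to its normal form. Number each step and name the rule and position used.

p(p(p(p(c))))

1. h(h(p(h(p(p(h(p(c))))))))  →  h(p(h(p(p(h(p(c)))))))   [R2 at 1]
2. h(p(h(p(p(h(p(c)))))))  →  p(h(p(p(h(p(c))))))   [R2 at ε]
3. p(h(p(p(h(p(c))))))  →  p(p(p(h(p(c)))))   [R2 at 1]
4. p(p(p(h(p(c)))))  →  p(p(p(p(c))))   [R2 at 1.1.1]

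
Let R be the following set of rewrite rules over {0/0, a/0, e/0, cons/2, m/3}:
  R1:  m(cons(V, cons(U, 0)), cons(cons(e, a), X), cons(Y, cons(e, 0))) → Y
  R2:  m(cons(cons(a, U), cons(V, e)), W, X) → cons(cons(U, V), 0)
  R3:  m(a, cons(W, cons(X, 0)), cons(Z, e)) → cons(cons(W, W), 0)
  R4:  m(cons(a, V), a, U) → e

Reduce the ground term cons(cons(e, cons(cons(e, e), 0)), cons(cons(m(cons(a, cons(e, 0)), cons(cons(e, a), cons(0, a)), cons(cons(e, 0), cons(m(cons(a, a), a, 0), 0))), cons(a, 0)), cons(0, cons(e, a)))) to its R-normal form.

cons(cons(e, cons(cons(e, e), 0)), cons(cons(cons(e, 0), cons(a, 0)), cons(0, cons(e, a))))

1. cons(cons(e, cons(cons(e, e), 0)), cons(cons(m(cons(a, cons(e, 0)), cons(cons(e, a), cons(0, a)), cons(cons(e, 0), cons(m(cons(a, a), a, 0), 0))), cons(a, 0)), cons(0, cons(e, a))))  →  cons(cons(e, cons(cons(e, e), 0)), cons(cons(m(cons(a, cons(e, 0)), cons(cons(e, a), cons(0, a)), cons(cons(e, 0), cons(e, 0))), cons(a, 0)), cons(0, cons(e, a))))   [R4 at 2.1.1.3.2.1]
2. cons(cons(e, cons(cons(e, e), 0)), cons(cons(m(cons(a, cons(e, 0)), cons(cons(e, a), cons(0, a)), cons(cons(e, 0), cons(e, 0))), cons(a, 0)), cons(0, cons(e, a))))  →  cons(cons(e, cons(cons(e, e), 0)), cons(cons(cons(e, 0), cons(a, 0)), cons(0, cons(e, a))))   [R1 at 2.1.1]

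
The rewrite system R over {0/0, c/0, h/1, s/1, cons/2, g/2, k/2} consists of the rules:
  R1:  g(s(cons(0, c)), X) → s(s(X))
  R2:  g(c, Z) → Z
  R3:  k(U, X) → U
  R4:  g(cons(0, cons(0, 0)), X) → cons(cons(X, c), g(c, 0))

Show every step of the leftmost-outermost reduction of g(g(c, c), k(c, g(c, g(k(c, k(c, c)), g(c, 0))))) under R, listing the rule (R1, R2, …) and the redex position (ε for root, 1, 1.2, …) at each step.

1. g(g(c, c), k(c, g(c, g(k(c, k(c, c)), g(c, 0)))))  →  g(c, k(c, g(c, g(k(c, k(c, c)), g(c, 0)))))   [R2 at 1]
2. g(c, k(c, g(c, g(k(c, k(c, c)), g(c, 0)))))  →  k(c, g(c, g(k(c, k(c, c)), g(c, 0))))   [R2 at ε]
3. k(c, g(c, g(k(c, k(c, c)), g(c, 0))))  →  c   [R3 at ε]

c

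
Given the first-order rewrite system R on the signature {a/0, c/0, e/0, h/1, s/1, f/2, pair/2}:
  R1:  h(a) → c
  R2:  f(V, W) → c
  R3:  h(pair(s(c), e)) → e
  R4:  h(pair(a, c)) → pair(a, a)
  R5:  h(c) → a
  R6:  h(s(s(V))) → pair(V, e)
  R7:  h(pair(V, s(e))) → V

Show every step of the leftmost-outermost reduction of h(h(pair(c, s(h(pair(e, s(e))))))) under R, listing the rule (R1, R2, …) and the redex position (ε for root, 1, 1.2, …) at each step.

a

1. h(h(pair(c, s(h(pair(e, s(e)))))))  →  h(h(pair(c, s(e))))   [R7 at 1.1.2.1]
2. h(h(pair(c, s(e))))  →  h(c)   [R7 at 1]
3. h(c)  →  a   [R5 at ε]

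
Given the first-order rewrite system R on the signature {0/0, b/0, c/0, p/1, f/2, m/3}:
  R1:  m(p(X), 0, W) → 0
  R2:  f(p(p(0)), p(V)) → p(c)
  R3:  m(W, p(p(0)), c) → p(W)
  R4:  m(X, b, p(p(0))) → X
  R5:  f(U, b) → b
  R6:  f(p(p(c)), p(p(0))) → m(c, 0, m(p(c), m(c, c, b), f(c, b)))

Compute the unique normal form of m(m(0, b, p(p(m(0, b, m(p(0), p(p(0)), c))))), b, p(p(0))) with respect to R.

1. m(m(0, b, p(p(m(0, b, m(p(0), p(p(0)), c))))), b, p(p(0)))  →  m(0, b, p(p(m(0, b, m(p(0), p(p(0)), c)))))   [R4 at ε]
2. m(0, b, p(p(m(0, b, m(p(0), p(p(0)), c)))))  →  m(0, b, p(p(m(0, b, p(p(0))))))   [R3 at 3.1.1.3]
3. m(0, b, p(p(m(0, b, p(p(0))))))  →  m(0, b, p(p(0)))   [R4 at 3.1.1]
4. m(0, b, p(p(0)))  →  0   [R4 at ε]

0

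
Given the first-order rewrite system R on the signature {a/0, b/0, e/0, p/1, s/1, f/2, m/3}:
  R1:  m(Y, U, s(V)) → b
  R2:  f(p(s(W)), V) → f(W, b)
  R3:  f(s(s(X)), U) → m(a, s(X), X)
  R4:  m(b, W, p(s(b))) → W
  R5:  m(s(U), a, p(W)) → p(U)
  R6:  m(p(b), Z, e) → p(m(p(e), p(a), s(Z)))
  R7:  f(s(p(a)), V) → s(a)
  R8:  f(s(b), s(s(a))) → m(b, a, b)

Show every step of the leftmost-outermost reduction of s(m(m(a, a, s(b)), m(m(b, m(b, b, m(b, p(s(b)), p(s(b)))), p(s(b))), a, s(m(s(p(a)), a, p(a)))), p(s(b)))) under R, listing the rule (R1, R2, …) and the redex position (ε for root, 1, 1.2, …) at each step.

1. s(m(m(a, a, s(b)), m(m(b, m(b, b, m(b, p(s(b)), p(s(b)))), p(s(b))), a, s(m(s(p(a)), a, p(a)))), p(s(b))))  →  s(m(b, m(m(b, m(b, b, m(b, p(s(b)), p(s(b)))), p(s(b))), a, s(m(s(p(a)), a, p(a)))), p(s(b))))   [R1 at 1.1]
2. s(m(b, m(m(b, m(b, b, m(b, p(s(b)), p(s(b)))), p(s(b))), a, s(m(s(p(a)), a, p(a)))), p(s(b))))  →  s(m(m(b, m(b, b, m(b, p(s(b)), p(s(b)))), p(s(b))), a, s(m(s(p(a)), a, p(a)))))   [R4 at 1]
3. s(m(m(b, m(b, b, m(b, p(s(b)), p(s(b)))), p(s(b))), a, s(m(s(p(a)), a, p(a)))))  →  s(b)   [R1 at 1]

s(b)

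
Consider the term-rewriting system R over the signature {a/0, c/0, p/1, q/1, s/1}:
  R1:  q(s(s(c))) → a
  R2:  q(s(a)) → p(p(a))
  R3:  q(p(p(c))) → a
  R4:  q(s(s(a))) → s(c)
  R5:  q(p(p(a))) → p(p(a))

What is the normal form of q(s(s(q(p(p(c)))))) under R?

s(c)

1. q(s(s(q(p(p(c))))))  →  q(s(s(a)))   [R3 at 1.1.1]
2. q(s(s(a)))  →  s(c)   [R4 at ε]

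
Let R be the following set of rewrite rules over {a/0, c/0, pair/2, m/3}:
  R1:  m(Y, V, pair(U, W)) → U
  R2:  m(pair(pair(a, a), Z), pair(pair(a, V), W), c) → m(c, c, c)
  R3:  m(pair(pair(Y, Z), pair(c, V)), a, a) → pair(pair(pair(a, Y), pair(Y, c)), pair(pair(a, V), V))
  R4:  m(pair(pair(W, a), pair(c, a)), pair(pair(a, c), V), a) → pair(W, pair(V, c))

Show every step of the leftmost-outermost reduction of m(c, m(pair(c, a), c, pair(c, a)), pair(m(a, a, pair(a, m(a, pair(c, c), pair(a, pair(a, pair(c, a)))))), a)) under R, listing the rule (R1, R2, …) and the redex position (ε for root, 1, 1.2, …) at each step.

1. m(c, m(pair(c, a), c, pair(c, a)), pair(m(a, a, pair(a, m(a, pair(c, c), pair(a, pair(a, pair(c, a)))))), a))  →  m(a, a, pair(a, m(a, pair(c, c), pair(a, pair(a, pair(c, a))))))   [R1 at ε]
2. m(a, a, pair(a, m(a, pair(c, c), pair(a, pair(a, pair(c, a))))))  →  a   [R1 at ε]

a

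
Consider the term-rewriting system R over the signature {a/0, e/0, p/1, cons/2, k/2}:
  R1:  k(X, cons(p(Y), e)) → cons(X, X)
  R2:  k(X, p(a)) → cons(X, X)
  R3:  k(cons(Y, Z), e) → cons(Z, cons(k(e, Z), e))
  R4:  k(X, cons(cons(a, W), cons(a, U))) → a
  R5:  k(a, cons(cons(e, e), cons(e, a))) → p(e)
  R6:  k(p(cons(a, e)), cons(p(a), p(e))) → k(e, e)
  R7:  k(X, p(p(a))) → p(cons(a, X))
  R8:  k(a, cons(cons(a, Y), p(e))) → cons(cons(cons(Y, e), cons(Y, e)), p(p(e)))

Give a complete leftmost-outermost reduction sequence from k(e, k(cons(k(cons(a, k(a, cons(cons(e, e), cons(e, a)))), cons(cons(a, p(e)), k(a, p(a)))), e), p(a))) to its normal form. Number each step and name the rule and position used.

1. k(e, k(cons(k(cons(a, k(a, cons(cons(e, e), cons(e, a)))), cons(cons(a, p(e)), k(a, p(a)))), e), p(a)))  →  k(e, cons(cons(k(cons(a, k(a, cons(cons(e, e), cons(e, a)))), cons(cons(a, p(e)), k(a, p(a)))), e), cons(k(cons(a, k(a, cons(cons(e, e), cons(e, a)))), cons(cons(a, p(e)), k(a, p(a)))), e)))   [R2 at 2]
2. k(e, cons(cons(k(cons(a, k(a, cons(cons(e, e), cons(e, a)))), cons(cons(a, p(e)), k(a, p(a)))), e), cons(k(cons(a, k(a, cons(cons(e, e), cons(e, a)))), cons(cons(a, p(e)), k(a, p(a)))), e)))  →  k(e, cons(cons(k(cons(a, p(e)), cons(cons(a, p(e)), k(a, p(a)))), e), cons(k(cons(a, k(a, cons(cons(e, e), cons(e, a)))), cons(cons(a, p(e)), k(a, p(a)))), e)))   [R5 at 2.1.1.1.2]
3. k(e, cons(cons(k(cons(a, p(e)), cons(cons(a, p(e)), k(a, p(a)))), e), cons(k(cons(a, k(a, cons(cons(e, e), cons(e, a)))), cons(cons(a, p(e)), k(a, p(a)))), e)))  →  k(e, cons(cons(k(cons(a, p(e)), cons(cons(a, p(e)), cons(a, a))), e), cons(k(cons(a, k(a, cons(cons(e, e), cons(e, a)))), cons(cons(a, p(e)), k(a, p(a)))), e)))   [R2 at 2.1.1.2.2]
4. k(e, cons(cons(k(cons(a, p(e)), cons(cons(a, p(e)), cons(a, a))), e), cons(k(cons(a, k(a, cons(cons(e, e), cons(e, a)))), cons(cons(a, p(e)), k(a, p(a)))), e)))  →  k(e, cons(cons(a, e), cons(k(cons(a, k(a, cons(cons(e, e), cons(e, a)))), cons(cons(a, p(e)), k(a, p(a)))), e)))   [R4 at 2.1.1]
5. k(e, cons(cons(a, e), cons(k(cons(a, k(a, cons(cons(e, e), cons(e, a)))), cons(cons(a, p(e)), k(a, p(a)))), e)))  →  k(e, cons(cons(a, e), cons(k(cons(a, p(e)), cons(cons(a, p(e)), k(a, p(a)))), e)))   [R5 at 2.2.1.1.2]
6. k(e, cons(cons(a, e), cons(k(cons(a, p(e)), cons(cons(a, p(e)), k(a, p(a)))), e)))  →  k(e, cons(cons(a, e), cons(k(cons(a, p(e)), cons(cons(a, p(e)), cons(a, a))), e)))   [R2 at 2.2.1.2.2]
7. k(e, cons(cons(a, e), cons(k(cons(a, p(e)), cons(cons(a, p(e)), cons(a, a))), e)))  →  k(e, cons(cons(a, e), cons(a, e)))   [R4 at 2.2.1]
8. k(e, cons(cons(a, e), cons(a, e)))  →  a   [R4 at ε]

a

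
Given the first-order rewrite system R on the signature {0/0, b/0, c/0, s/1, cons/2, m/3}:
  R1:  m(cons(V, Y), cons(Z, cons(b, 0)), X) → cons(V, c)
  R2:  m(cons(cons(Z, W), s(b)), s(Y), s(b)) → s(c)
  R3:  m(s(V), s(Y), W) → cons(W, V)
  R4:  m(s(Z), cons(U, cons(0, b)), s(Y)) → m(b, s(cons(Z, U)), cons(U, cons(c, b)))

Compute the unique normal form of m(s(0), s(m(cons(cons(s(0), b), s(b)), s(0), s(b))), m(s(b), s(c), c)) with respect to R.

1. m(s(0), s(m(cons(cons(s(0), b), s(b)), s(0), s(b))), m(s(b), s(c), c))  →  cons(m(s(b), s(c), c), 0)   [R3 at ε]
2. cons(m(s(b), s(c), c), 0)  →  cons(cons(c, b), 0)   [R3 at 1]

cons(cons(c, b), 0)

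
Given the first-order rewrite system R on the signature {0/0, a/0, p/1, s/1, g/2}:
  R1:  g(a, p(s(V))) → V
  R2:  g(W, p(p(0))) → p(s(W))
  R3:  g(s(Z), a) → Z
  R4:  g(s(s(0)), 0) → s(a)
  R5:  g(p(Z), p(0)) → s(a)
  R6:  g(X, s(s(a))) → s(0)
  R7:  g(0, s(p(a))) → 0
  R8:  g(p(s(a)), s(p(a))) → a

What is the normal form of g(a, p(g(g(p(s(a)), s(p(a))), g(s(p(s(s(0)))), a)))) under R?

1. g(a, p(g(g(p(s(a)), s(p(a))), g(s(p(s(s(0)))), a))))  →  g(a, p(g(a, g(s(p(s(s(0)))), a))))   [R8 at 2.1.1]
2. g(a, p(g(a, g(s(p(s(s(0)))), a))))  →  g(a, p(g(a, p(s(s(0))))))   [R3 at 2.1.2]
3. g(a, p(g(a, p(s(s(0))))))  →  g(a, p(s(0)))   [R1 at 2.1]
4. g(a, p(s(0)))  →  0   [R1 at ε]

0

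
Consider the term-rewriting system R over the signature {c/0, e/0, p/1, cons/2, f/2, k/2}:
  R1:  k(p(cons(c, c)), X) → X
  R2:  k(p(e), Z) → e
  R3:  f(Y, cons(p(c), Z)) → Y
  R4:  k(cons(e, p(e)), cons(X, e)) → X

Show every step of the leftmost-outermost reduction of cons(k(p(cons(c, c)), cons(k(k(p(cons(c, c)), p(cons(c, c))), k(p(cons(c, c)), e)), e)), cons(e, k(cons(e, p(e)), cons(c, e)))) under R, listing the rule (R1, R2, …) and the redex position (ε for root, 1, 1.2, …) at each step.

1. cons(k(p(cons(c, c)), cons(k(k(p(cons(c, c)), p(cons(c, c))), k(p(cons(c, c)), e)), e)), cons(e, k(cons(e, p(e)), cons(c, e))))  →  cons(cons(k(k(p(cons(c, c)), p(cons(c, c))), k(p(cons(c, c)), e)), e), cons(e, k(cons(e, p(e)), cons(c, e))))   [R1 at 1]
2. cons(cons(k(k(p(cons(c, c)), p(cons(c, c))), k(p(cons(c, c)), e)), e), cons(e, k(cons(e, p(e)), cons(c, e))))  →  cons(cons(k(p(cons(c, c)), k(p(cons(c, c)), e)), e), cons(e, k(cons(e, p(e)), cons(c, e))))   [R1 at 1.1.1]
3. cons(cons(k(p(cons(c, c)), k(p(cons(c, c)), e)), e), cons(e, k(cons(e, p(e)), cons(c, e))))  →  cons(cons(k(p(cons(c, c)), e), e), cons(e, k(cons(e, p(e)), cons(c, e))))   [R1 at 1.1]
4. cons(cons(k(p(cons(c, c)), e), e), cons(e, k(cons(e, p(e)), cons(c, e))))  →  cons(cons(e, e), cons(e, k(cons(e, p(e)), cons(c, e))))   [R1 at 1.1]
5. cons(cons(e, e), cons(e, k(cons(e, p(e)), cons(c, e))))  →  cons(cons(e, e), cons(e, c))   [R4 at 2.2]

cons(cons(e, e), cons(e, c))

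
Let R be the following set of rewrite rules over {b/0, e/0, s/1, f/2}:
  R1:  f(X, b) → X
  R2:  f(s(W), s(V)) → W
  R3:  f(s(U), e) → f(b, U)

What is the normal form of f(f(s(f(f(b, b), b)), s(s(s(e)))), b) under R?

1. f(f(s(f(f(b, b), b)), s(s(s(e)))), b)  →  f(s(f(f(b, b), b)), s(s(s(e))))   [R1 at ε]
2. f(s(f(f(b, b), b)), s(s(s(e))))  →  f(f(b, b), b)   [R2 at ε]
3. f(f(b, b), b)  →  f(b, b)   [R1 at ε]
4. f(b, b)  →  b   [R1 at ε]

b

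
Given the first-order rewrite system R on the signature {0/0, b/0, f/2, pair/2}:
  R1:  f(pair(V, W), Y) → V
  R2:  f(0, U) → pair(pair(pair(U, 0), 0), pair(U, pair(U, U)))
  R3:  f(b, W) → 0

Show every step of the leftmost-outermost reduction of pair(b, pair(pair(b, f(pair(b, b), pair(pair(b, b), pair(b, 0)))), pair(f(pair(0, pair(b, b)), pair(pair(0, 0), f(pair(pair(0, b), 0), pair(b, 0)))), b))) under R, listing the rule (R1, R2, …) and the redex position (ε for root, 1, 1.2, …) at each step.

1. pair(b, pair(pair(b, f(pair(b, b), pair(pair(b, b), pair(b, 0)))), pair(f(pair(0, pair(b, b)), pair(pair(0, 0), f(pair(pair(0, b), 0), pair(b, 0)))), b)))  →  pair(b, pair(pair(b, b), pair(f(pair(0, pair(b, b)), pair(pair(0, 0), f(pair(pair(0, b), 0), pair(b, 0)))), b)))   [R1 at 2.1.2]
2. pair(b, pair(pair(b, b), pair(f(pair(0, pair(b, b)), pair(pair(0, 0), f(pair(pair(0, b), 0), pair(b, 0)))), b)))  →  pair(b, pair(pair(b, b), pair(0, b)))   [R1 at 2.2.1]

pair(b, pair(pair(b, b), pair(0, b)))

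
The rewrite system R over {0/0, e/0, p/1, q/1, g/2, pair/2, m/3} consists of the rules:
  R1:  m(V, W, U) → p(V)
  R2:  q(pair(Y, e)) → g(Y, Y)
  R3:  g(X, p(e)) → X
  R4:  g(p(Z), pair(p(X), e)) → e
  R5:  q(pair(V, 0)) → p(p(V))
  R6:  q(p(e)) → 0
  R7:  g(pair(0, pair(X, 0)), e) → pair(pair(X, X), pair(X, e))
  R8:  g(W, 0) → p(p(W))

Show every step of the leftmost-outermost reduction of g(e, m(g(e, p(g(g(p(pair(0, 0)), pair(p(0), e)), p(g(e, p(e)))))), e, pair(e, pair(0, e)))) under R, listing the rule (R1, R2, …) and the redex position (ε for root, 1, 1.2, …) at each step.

e

1. g(e, m(g(e, p(g(g(p(pair(0, 0)), pair(p(0), e)), p(g(e, p(e)))))), e, pair(e, pair(0, e))))  →  g(e, p(g(e, p(g(g(p(pair(0, 0)), pair(p(0), e)), p(g(e, p(e))))))))   [R1 at 2]
2. g(e, p(g(e, p(g(g(p(pair(0, 0)), pair(p(0), e)), p(g(e, p(e))))))))  →  g(e, p(g(e, p(g(e, p(g(e, p(e))))))))   [R4 at 2.1.2.1.1]
3. g(e, p(g(e, p(g(e, p(g(e, p(e))))))))  →  g(e, p(g(e, p(g(e, p(e))))))   [R3 at 2.1.2.1.2.1]
4. g(e, p(g(e, p(g(e, p(e))))))  →  g(e, p(g(e, p(e))))   [R3 at 2.1.2.1]
5. g(e, p(g(e, p(e))))  →  g(e, p(e))   [R3 at 2.1]
6. g(e, p(e))  →  e   [R3 at ε]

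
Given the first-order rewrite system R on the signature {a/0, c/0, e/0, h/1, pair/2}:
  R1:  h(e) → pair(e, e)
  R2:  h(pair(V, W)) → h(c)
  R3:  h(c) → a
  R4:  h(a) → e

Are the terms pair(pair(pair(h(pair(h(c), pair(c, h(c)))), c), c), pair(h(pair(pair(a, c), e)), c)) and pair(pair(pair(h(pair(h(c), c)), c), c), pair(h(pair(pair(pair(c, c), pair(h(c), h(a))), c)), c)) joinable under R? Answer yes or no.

Reduce t₁ = pair(pair(pair(h(pair(h(c), pair(c, h(c)))), c), c), pair(h(pair(pair(a, c), e)), c)):
1. pair(pair(pair(h(pair(h(c), pair(c, h(c)))), c), c), pair(h(pair(pair(a, c), e)), c))  →  pair(pair(pair(h(c), c), c), pair(h(pair(pair(a, c), e)), c))   [R2 at 1.1.1]
2. pair(pair(pair(h(c), c), c), pair(h(pair(pair(a, c), e)), c))  →  pair(pair(pair(a, c), c), pair(h(pair(pair(a, c), e)), c))   [R3 at 1.1.1]
3. pair(pair(pair(a, c), c), pair(h(pair(pair(a, c), e)), c))  →  pair(pair(pair(a, c), c), pair(h(c), c))   [R2 at 2.1]
4. pair(pair(pair(a, c), c), pair(h(c), c))  →  pair(pair(pair(a, c), c), pair(a, c))   [R3 at 2.1]

Reduce t₂ = pair(pair(pair(h(pair(h(c), c)), c), c), pair(h(pair(pair(pair(c, c), pair(h(c), h(a))), c)), c)):
1. pair(pair(pair(h(pair(h(c), c)), c), c), pair(h(pair(pair(pair(c, c), pair(h(c), h(a))), c)), c))  →  pair(pair(pair(h(c), c), c), pair(h(pair(pair(pair(c, c), pair(h(c), h(a))), c)), c))   [R2 at 1.1.1]
2. pair(pair(pair(h(c), c), c), pair(h(pair(pair(pair(c, c), pair(h(c), h(a))), c)), c))  →  pair(pair(pair(a, c), c), pair(h(pair(pair(pair(c, c), pair(h(c), h(a))), c)), c))   [R3 at 1.1.1]
3. pair(pair(pair(a, c), c), pair(h(pair(pair(pair(c, c), pair(h(c), h(a))), c)), c))  →  pair(pair(pair(a, c), c), pair(h(c), c))   [R2 at 2.1]
4. pair(pair(pair(a, c), c), pair(h(c), c))  →  pair(pair(pair(a, c), c), pair(a, c))   [R3 at 2.1]

yes — NF(t₁) = pair(pair(pair(a, c), c), pair(a, c)), NF(t₂) = pair(pair(pair(a, c), c), pair(a, c))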